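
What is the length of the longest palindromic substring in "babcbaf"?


Input: "babcbaf"
Checking substrings for palindromes:
  [1:6] "abcba" (len 5) => palindrome
  [0:3] "bab" (len 3) => palindrome
  [2:5] "bcb" (len 3) => palindrome
Longest palindromic substring: "abcba" with length 5

5


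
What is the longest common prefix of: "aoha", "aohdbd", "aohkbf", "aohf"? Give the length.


Words: aoha, aohdbd, aohkbf, aohf
  Position 0: all 'a' => match
  Position 1: all 'o' => match
  Position 2: all 'h' => match
  Position 3: ('a', 'd', 'k', 'f') => mismatch, stop
LCP = "aoh" (length 3)

3


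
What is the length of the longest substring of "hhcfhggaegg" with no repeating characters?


Input: "hhcfhggaegg"
Sliding window (track last position of each char):
  Position 0 ('h'): window [0,0] length 1 -- new best
  Position 1 ('h'): repeat (last at 0), move window start to 1
  Position 1 ('h'): window [1,1] length 1
  Position 2 ('c'): window [1,2] length 2 -- new best
  Position 3 ('f'): window [1,3] length 3 -- new best
  Position 4 ('h'): repeat (last at 1), move window start to 2
  Position 4 ('h'): window [2,4] length 3
  Position 5 ('g'): window [2,5] length 4 -- new best
  Position 6 ('g'): repeat (last at 5), move window start to 6
  Position 6 ('g'): window [6,6] length 1
  Position 7 ('a'): window [6,7] length 2
  Position 8 ('e'): window [6,8] length 3
  Position 9 ('g'): repeat (last at 6), move window start to 7
  Position 9 ('g'): window [7,9] length 3
  Position 10 ('g'): repeat (last at 9), move window start to 10
  Position 10 ('g'): window [10,10] length 1
Longest substring with no repeats: "cfhg" with length 4

4


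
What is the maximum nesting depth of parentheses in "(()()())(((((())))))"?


Input: "(()()())(((((())))))"
Tracking depth:
  Position 0 '(': depth becomes 1
  Position 1 '(': depth becomes 2
  Position 2 ')': depth becomes 1
  Position 3 '(': depth becomes 2
  Position 4 ')': depth becomes 1
  Position 5 '(': depth becomes 2
  Position 6 ')': depth becomes 1
  Position 7 ')': depth becomes 0
  Position 8 '(': depth becomes 1
  Position 9 '(': depth becomes 2
  Position 10 '(': depth becomes 3
  Position 11 '(': depth becomes 4
  Position 12 '(': depth becomes 5
  Position 13 '(': depth becomes 6
  Position 14 ')': depth becomes 5
  Position 15 ')': depth becomes 4
  Position 16 ')': depth becomes 3
  Position 17 ')': depth becomes 2
  Position 18 ')': depth becomes 1
  Position 19 ')': depth becomes 0
Maximum depth reached: 6

6


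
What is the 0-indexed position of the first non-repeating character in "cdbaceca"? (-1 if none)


Input: cdbaceca
Character frequencies:
  'a': 2
  'b': 1
  'c': 3
  'd': 1
  'e': 1
Scanning left to right for freq == 1:
  Position 0 ('c'): freq=3, skip
  Position 1 ('d'): unique! => answer = 1

1


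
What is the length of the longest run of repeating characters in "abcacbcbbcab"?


Input: "abcacbcbbcab"
Scanning for longest run:
  Position 1 ('b'): new char, reset run to 1
  Position 2 ('c'): new char, reset run to 1
  Position 3 ('a'): new char, reset run to 1
  Position 4 ('c'): new char, reset run to 1
  Position 5 ('b'): new char, reset run to 1
  Position 6 ('c'): new char, reset run to 1
  Position 7 ('b'): new char, reset run to 1
  Position 8 ('b'): continues run of 'b', length=2
  Position 9 ('c'): new char, reset run to 1
  Position 10 ('a'): new char, reset run to 1
  Position 11 ('b'): new char, reset run to 1
Longest run: 'b' with length 2

2


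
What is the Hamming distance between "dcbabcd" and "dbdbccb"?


Comparing "dcbabcd" and "dbdbccb" position by position:
  Position 0: 'd' vs 'd' => same
  Position 1: 'c' vs 'b' => differ
  Position 2: 'b' vs 'd' => differ
  Position 3: 'a' vs 'b' => differ
  Position 4: 'b' vs 'c' => differ
  Position 5: 'c' vs 'c' => same
  Position 6: 'd' vs 'b' => differ
Total differences (Hamming distance): 5

5


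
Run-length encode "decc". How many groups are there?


Input: decc
Scanning for consecutive runs:
  Group 1: 'd' x 1 (positions 0-0)
  Group 2: 'e' x 1 (positions 1-1)
  Group 3: 'c' x 2 (positions 2-3)
Total groups: 3

3


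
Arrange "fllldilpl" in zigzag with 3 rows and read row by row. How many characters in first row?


Zigzag "fllldilpl" into 3 rows:
Placing characters:
  'f' => row 0
  'l' => row 1
  'l' => row 2
  'l' => row 1
  'd' => row 0
  'i' => row 1
  'l' => row 2
  'p' => row 1
  'l' => row 0
Rows:
  Row 0: "fdl"
  Row 1: "llip"
  Row 2: "ll"
First row length: 3

3


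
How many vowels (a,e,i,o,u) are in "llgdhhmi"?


Input: llgdhhmi
Checking each character:
  'l' at position 0: consonant
  'l' at position 1: consonant
  'g' at position 2: consonant
  'd' at position 3: consonant
  'h' at position 4: consonant
  'h' at position 5: consonant
  'm' at position 6: consonant
  'i' at position 7: vowel (running total: 1)
Total vowels: 1

1


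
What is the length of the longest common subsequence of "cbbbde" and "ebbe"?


LCS of "cbbbde" and "ebbe"
DP table:
           e    b    b    e
      0    0    0    0    0
  c   0    0    0    0    0
  b   0    0    1    1    1
  b   0    0    1    2    2
  b   0    0    1    2    2
  d   0    0    1    2    2
  e   0    1    1    2    3
LCS length = dp[6][4] = 3

3


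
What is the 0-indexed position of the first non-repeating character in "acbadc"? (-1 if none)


Input: acbadc
Character frequencies:
  'a': 2
  'b': 1
  'c': 2
  'd': 1
Scanning left to right for freq == 1:
  Position 0 ('a'): freq=2, skip
  Position 1 ('c'): freq=2, skip
  Position 2 ('b'): unique! => answer = 2

2


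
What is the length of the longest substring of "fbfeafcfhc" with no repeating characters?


Input: "fbfeafcfhc"
Sliding window (track last position of each char):
  Position 0 ('f'): window [0,0] length 1 -- new best
  Position 1 ('b'): window [0,1] length 2 -- new best
  Position 2 ('f'): repeat (last at 0), move window start to 1
  Position 2 ('f'): window [1,2] length 2
  Position 3 ('e'): window [1,3] length 3 -- new best
  Position 4 ('a'): window [1,4] length 4 -- new best
  Position 5 ('f'): repeat (last at 2), move window start to 3
  Position 5 ('f'): window [3,5] length 3
  Position 6 ('c'): window [3,6] length 4
  Position 7 ('f'): repeat (last at 5), move window start to 6
  Position 7 ('f'): window [6,7] length 2
  Position 8 ('h'): window [6,8] length 3
  Position 9 ('c'): repeat (last at 6), move window start to 7
  Position 9 ('c'): window [7,9] length 3
Longest substring with no repeats: "bfea" with length 4

4


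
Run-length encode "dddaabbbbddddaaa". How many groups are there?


Input: dddaabbbbddddaaa
Scanning for consecutive runs:
  Group 1: 'd' x 3 (positions 0-2)
  Group 2: 'a' x 2 (positions 3-4)
  Group 3: 'b' x 4 (positions 5-8)
  Group 4: 'd' x 4 (positions 9-12)
  Group 5: 'a' x 3 (positions 13-15)
Total groups: 5

5


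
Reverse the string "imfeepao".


Input: imfeepao
Reading characters right to left:
  Position 7: 'o'
  Position 6: 'a'
  Position 5: 'p'
  Position 4: 'e'
  Position 3: 'e'
  Position 2: 'f'
  Position 1: 'm'
  Position 0: 'i'
Reversed: oapeefmi

oapeefmi


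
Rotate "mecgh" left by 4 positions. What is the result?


Input: "mecgh", rotate left by 4
First 4 characters: "mecg"
Remaining characters: "h"
Concatenate remaining + first: "h" + "mecg" = "hmecg"

hmecg


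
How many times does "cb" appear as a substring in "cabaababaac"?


Searching for "cb" in "cabaababaac"
Scanning each position:
  Position 0: "ca" => no
  Position 1: "ab" => no
  Position 2: "ba" => no
  Position 3: "aa" => no
  Position 4: "ab" => no
  Position 5: "ba" => no
  Position 6: "ab" => no
  Position 7: "ba" => no
  Position 8: "aa" => no
  Position 9: "ac" => no
Total occurrences: 0

0


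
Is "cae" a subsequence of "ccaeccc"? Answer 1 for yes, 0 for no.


Check if "cae" is a subsequence of "ccaeccc"
Greedy scan:
  Position 0 ('c'): matches sub[0] = 'c'
  Position 1 ('c'): no match needed
  Position 2 ('a'): matches sub[1] = 'a'
  Position 3 ('e'): matches sub[2] = 'e'
  Position 4 ('c'): no match needed
  Position 5 ('c'): no match needed
  Position 6 ('c'): no match needed
All 3 characters matched => is a subsequence

1


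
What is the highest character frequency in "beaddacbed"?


Input: beaddacbed
Character counts:
  'a': 2
  'b': 2
  'c': 1
  'd': 3
  'e': 2
Maximum frequency: 3

3


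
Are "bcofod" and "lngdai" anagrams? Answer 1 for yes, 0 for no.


Strings: "bcofod", "lngdai"
Sorted first:  bcdfoo
Sorted second: adgiln
Differ at position 0: 'b' vs 'a' => not anagrams

0


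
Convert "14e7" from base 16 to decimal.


Input: "14e7" in base 16
Positional expansion:
  Digit '1' (value 1) x 16^3 = 4096
  Digit '4' (value 4) x 16^2 = 1024
  Digit 'e' (value 14) x 16^1 = 224
  Digit '7' (value 7) x 16^0 = 7
Sum = 5351

5351


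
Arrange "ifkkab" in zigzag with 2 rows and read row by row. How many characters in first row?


Zigzag "ifkkab" into 2 rows:
Placing characters:
  'i' => row 0
  'f' => row 1
  'k' => row 0
  'k' => row 1
  'a' => row 0
  'b' => row 1
Rows:
  Row 0: "ika"
  Row 1: "fkb"
First row length: 3

3


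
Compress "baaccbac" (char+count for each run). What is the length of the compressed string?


Input: baaccbac
Runs:
  'b' x 1 => "b1"
  'a' x 2 => "a2"
  'c' x 2 => "c2"
  'b' x 1 => "b1"
  'a' x 1 => "a1"
  'c' x 1 => "c1"
Compressed: "b1a2c2b1a1c1"
Compressed length: 12

12


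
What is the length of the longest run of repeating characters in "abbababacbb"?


Input: "abbababacbb"
Scanning for longest run:
  Position 1 ('b'): new char, reset run to 1
  Position 2 ('b'): continues run of 'b', length=2
  Position 3 ('a'): new char, reset run to 1
  Position 4 ('b'): new char, reset run to 1
  Position 5 ('a'): new char, reset run to 1
  Position 6 ('b'): new char, reset run to 1
  Position 7 ('a'): new char, reset run to 1
  Position 8 ('c'): new char, reset run to 1
  Position 9 ('b'): new char, reset run to 1
  Position 10 ('b'): continues run of 'b', length=2
Longest run: 'b' with length 2

2


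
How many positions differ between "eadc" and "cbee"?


Comparing "eadc" and "cbee" position by position:
  Position 0: 'e' vs 'c' => DIFFER
  Position 1: 'a' vs 'b' => DIFFER
  Position 2: 'd' vs 'e' => DIFFER
  Position 3: 'c' vs 'e' => DIFFER
Positions that differ: 4

4


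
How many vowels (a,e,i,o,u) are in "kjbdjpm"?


Input: kjbdjpm
Checking each character:
  'k' at position 0: consonant
  'j' at position 1: consonant
  'b' at position 2: consonant
  'd' at position 3: consonant
  'j' at position 4: consonant
  'p' at position 5: consonant
  'm' at position 6: consonant
Total vowels: 0

0


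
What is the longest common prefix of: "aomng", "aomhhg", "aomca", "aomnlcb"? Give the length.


Words: aomng, aomhhg, aomca, aomnlcb
  Position 0: all 'a' => match
  Position 1: all 'o' => match
  Position 2: all 'm' => match
  Position 3: ('n', 'h', 'c', 'n') => mismatch, stop
LCP = "aom" (length 3)

3


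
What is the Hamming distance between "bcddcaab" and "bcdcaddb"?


Comparing "bcddcaab" and "bcdcaddb" position by position:
  Position 0: 'b' vs 'b' => same
  Position 1: 'c' vs 'c' => same
  Position 2: 'd' vs 'd' => same
  Position 3: 'd' vs 'c' => differ
  Position 4: 'c' vs 'a' => differ
  Position 5: 'a' vs 'd' => differ
  Position 6: 'a' vs 'd' => differ
  Position 7: 'b' vs 'b' => same
Total differences (Hamming distance): 4

4


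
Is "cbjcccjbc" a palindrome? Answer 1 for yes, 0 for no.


Input: cbjcccjbc
Reversed: cbjcccjbc
  Compare pos 0 ('c') with pos 8 ('c'): match
  Compare pos 1 ('b') with pos 7 ('b'): match
  Compare pos 2 ('j') with pos 6 ('j'): match
  Compare pos 3 ('c') with pos 5 ('c'): match
Result: palindrome

1


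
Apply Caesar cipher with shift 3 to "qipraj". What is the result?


Caesar cipher: shift "qipraj" by 3
  'q' (pos 16) + 3 = pos 19 = 't'
  'i' (pos 8) + 3 = pos 11 = 'l'
  'p' (pos 15) + 3 = pos 18 = 's'
  'r' (pos 17) + 3 = pos 20 = 'u'
  'a' (pos 0) + 3 = pos 3 = 'd'
  'j' (pos 9) + 3 = pos 12 = 'm'
Result: tlsudm

tlsudm


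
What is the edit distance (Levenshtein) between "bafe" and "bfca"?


Computing edit distance: "bafe" -> "bfca"
DP table:
           b    f    c    a
      0    1    2    3    4
  b   1    0    1    2    3
  a   2    1    1    2    2
  f   3    2    1    2    3
  e   4    3    2    2    3
Edit distance = dp[4][4] = 3

3


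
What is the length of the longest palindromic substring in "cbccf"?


Input: "cbccf"
Checking substrings for palindromes:
  [0:3] "cbc" (len 3) => palindrome
  [2:4] "cc" (len 2) => palindrome
Longest palindromic substring: "cbc" with length 3

3


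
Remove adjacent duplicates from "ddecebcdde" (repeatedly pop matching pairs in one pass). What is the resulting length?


Input: ddecebcdde
Stack-based adjacent duplicate removal:
  Read 'd': push. Stack: d
  Read 'd': matches stack top 'd' => pop. Stack: (empty)
  Read 'e': push. Stack: e
  Read 'c': push. Stack: ec
  Read 'e': push. Stack: ece
  Read 'b': push. Stack: eceb
  Read 'c': push. Stack: ecebc
  Read 'd': push. Stack: ecebcd
  Read 'd': matches stack top 'd' => pop. Stack: ecebc
  Read 'e': push. Stack: ecebce
Final stack: "ecebce" (length 6)

6


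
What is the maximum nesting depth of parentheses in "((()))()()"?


Input: "((()))()()"
Tracking depth:
  Position 0 '(': depth becomes 1
  Position 1 '(': depth becomes 2
  Position 2 '(': depth becomes 3
  Position 3 ')': depth becomes 2
  Position 4 ')': depth becomes 1
  Position 5 ')': depth becomes 0
  Position 6 '(': depth becomes 1
  Position 7 ')': depth becomes 0
  Position 8 '(': depth becomes 1
  Position 9 ')': depth becomes 0
Maximum depth reached: 3

3


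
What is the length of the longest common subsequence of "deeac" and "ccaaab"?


LCS of "deeac" and "ccaaab"
DP table:
           c    c    a    a    a    b
      0    0    0    0    0    0    0
  d   0    0    0    0    0    0    0
  e   0    0    0    0    0    0    0
  e   0    0    0    0    0    0    0
  a   0    0    0    1    1    1    1
  c   0    1    1    1    1    1    1
LCS length = dp[5][6] = 1

1


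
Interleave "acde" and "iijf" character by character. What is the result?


Interleaving "acde" and "iijf":
  Position 0: 'a' from first, 'i' from second => "ai"
  Position 1: 'c' from first, 'i' from second => "ci"
  Position 2: 'd' from first, 'j' from second => "dj"
  Position 3: 'e' from first, 'f' from second => "ef"
Result: aicidjef

aicidjef


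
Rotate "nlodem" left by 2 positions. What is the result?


Input: "nlodem", rotate left by 2
First 2 characters: "nl"
Remaining characters: "odem"
Concatenate remaining + first: "odem" + "nl" = "odemnl"

odemnl


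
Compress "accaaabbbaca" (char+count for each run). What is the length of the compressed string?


Input: accaaabbbaca
Runs:
  'a' x 1 => "a1"
  'c' x 2 => "c2"
  'a' x 3 => "a3"
  'b' x 3 => "b3"
  'a' x 1 => "a1"
  'c' x 1 => "c1"
  'a' x 1 => "a1"
Compressed: "a1c2a3b3a1c1a1"
Compressed length: 14

14


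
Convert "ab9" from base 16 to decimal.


Input: "ab9" in base 16
Positional expansion:
  Digit 'a' (value 10) x 16^2 = 2560
  Digit 'b' (value 11) x 16^1 = 176
  Digit '9' (value 9) x 16^0 = 9
Sum = 2745

2745


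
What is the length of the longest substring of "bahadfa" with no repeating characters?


Input: "bahadfa"
Sliding window (track last position of each char):
  Position 0 ('b'): window [0,0] length 1 -- new best
  Position 1 ('a'): window [0,1] length 2 -- new best
  Position 2 ('h'): window [0,2] length 3 -- new best
  Position 3 ('a'): repeat (last at 1), move window start to 2
  Position 3 ('a'): window [2,3] length 2
  Position 4 ('d'): window [2,4] length 3
  Position 5 ('f'): window [2,5] length 4 -- new best
  Position 6 ('a'): repeat (last at 3), move window start to 4
  Position 6 ('a'): window [4,6] length 3
Longest substring with no repeats: "hadf" with length 4

4


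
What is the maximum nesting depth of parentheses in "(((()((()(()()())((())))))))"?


Input: "(((()((()(()()())((())))))))"
Tracking depth:
  Position 0 '(': depth becomes 1
  Position 1 '(': depth becomes 2
  Position 2 '(': depth becomes 3
  Position 3 '(': depth becomes 4
  Position 4 ')': depth becomes 3
  Position 5 '(': depth becomes 4
  Position 6 '(': depth becomes 5
  Position 7 '(': depth becomes 6
  Position 8 ')': depth becomes 5
  Position 9 '(': depth becomes 6
  Position 10 '(': depth becomes 7
  Position 11 ')': depth becomes 6
  Position 12 '(': depth becomes 7
  Position 13 ')': depth becomes 6
  Position 14 '(': depth becomes 7
  Position 15 ')': depth becomes 6
  Position 16 ')': depth becomes 5
  Position 17 '(': depth becomes 6
  Position 18 '(': depth becomes 7
  Position 19 '(': depth becomes 8
  Position 20 ')': depth becomes 7
  Position 21 ')': depth becomes 6
  Position 22 ')': depth becomes 5
  Position 23 ')': depth becomes 4
  Position 24 ')': depth becomes 3
  Position 25 ')': depth becomes 2
  Position 26 ')': depth becomes 1
  Position 27 ')': depth becomes 0
Maximum depth reached: 8

8


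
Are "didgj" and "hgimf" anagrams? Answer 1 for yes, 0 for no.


Strings: "didgj", "hgimf"
Sorted first:  ddgij
Sorted second: fghim
Differ at position 0: 'd' vs 'f' => not anagrams

0


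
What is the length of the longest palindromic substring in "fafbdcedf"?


Input: "fafbdcedf"
Checking substrings for palindromes:
  [0:3] "faf" (len 3) => palindrome
Longest palindromic substring: "faf" with length 3

3


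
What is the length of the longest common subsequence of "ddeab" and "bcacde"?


LCS of "ddeab" and "bcacde"
DP table:
           b    c    a    c    d    e
      0    0    0    0    0    0    0
  d   0    0    0    0    0    1    1
  d   0    0    0    0    0    1    1
  e   0    0    0    0    0    1    2
  a   0    0    0    1    1    1    2
  b   0    1    1    1    1    1    2
LCS length = dp[5][6] = 2

2


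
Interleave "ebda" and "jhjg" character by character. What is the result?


Interleaving "ebda" and "jhjg":
  Position 0: 'e' from first, 'j' from second => "ej"
  Position 1: 'b' from first, 'h' from second => "bh"
  Position 2: 'd' from first, 'j' from second => "dj"
  Position 3: 'a' from first, 'g' from second => "ag"
Result: ejbhdjag

ejbhdjag


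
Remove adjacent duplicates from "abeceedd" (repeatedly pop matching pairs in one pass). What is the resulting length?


Input: abeceedd
Stack-based adjacent duplicate removal:
  Read 'a': push. Stack: a
  Read 'b': push. Stack: ab
  Read 'e': push. Stack: abe
  Read 'c': push. Stack: abec
  Read 'e': push. Stack: abece
  Read 'e': matches stack top 'e' => pop. Stack: abec
  Read 'd': push. Stack: abecd
  Read 'd': matches stack top 'd' => pop. Stack: abec
Final stack: "abec" (length 4)

4


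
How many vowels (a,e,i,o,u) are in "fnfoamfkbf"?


Input: fnfoamfkbf
Checking each character:
  'f' at position 0: consonant
  'n' at position 1: consonant
  'f' at position 2: consonant
  'o' at position 3: vowel (running total: 1)
  'a' at position 4: vowel (running total: 2)
  'm' at position 5: consonant
  'f' at position 6: consonant
  'k' at position 7: consonant
  'b' at position 8: consonant
  'f' at position 9: consonant
Total vowels: 2

2


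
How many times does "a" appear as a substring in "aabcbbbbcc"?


Searching for "a" in "aabcbbbbcc"
Scanning each position:
  Position 0: "a" => MATCH
  Position 1: "a" => MATCH
  Position 2: "b" => no
  Position 3: "c" => no
  Position 4: "b" => no
  Position 5: "b" => no
  Position 6: "b" => no
  Position 7: "b" => no
  Position 8: "c" => no
  Position 9: "c" => no
Total occurrences: 2

2


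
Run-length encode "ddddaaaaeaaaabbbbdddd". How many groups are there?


Input: ddddaaaaeaaaabbbbdddd
Scanning for consecutive runs:
  Group 1: 'd' x 4 (positions 0-3)
  Group 2: 'a' x 4 (positions 4-7)
  Group 3: 'e' x 1 (positions 8-8)
  Group 4: 'a' x 4 (positions 9-12)
  Group 5: 'b' x 4 (positions 13-16)
  Group 6: 'd' x 4 (positions 17-20)
Total groups: 6

6


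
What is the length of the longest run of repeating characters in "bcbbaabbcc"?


Input: "bcbbaabbcc"
Scanning for longest run:
  Position 1 ('c'): new char, reset run to 1
  Position 2 ('b'): new char, reset run to 1
  Position 3 ('b'): continues run of 'b', length=2
  Position 4 ('a'): new char, reset run to 1
  Position 5 ('a'): continues run of 'a', length=2
  Position 6 ('b'): new char, reset run to 1
  Position 7 ('b'): continues run of 'b', length=2
  Position 8 ('c'): new char, reset run to 1
  Position 9 ('c'): continues run of 'c', length=2
Longest run: 'b' with length 2

2


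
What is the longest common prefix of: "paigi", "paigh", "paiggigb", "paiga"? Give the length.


Words: paigi, paigh, paiggigb, paiga
  Position 0: all 'p' => match
  Position 1: all 'a' => match
  Position 2: all 'i' => match
  Position 3: all 'g' => match
  Position 4: ('i', 'h', 'g', 'a') => mismatch, stop
LCP = "paig" (length 4)

4


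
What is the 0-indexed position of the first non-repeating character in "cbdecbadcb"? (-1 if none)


Input: cbdecbadcb
Character frequencies:
  'a': 1
  'b': 3
  'c': 3
  'd': 2
  'e': 1
Scanning left to right for freq == 1:
  Position 0 ('c'): freq=3, skip
  Position 1 ('b'): freq=3, skip
  Position 2 ('d'): freq=2, skip
  Position 3 ('e'): unique! => answer = 3

3


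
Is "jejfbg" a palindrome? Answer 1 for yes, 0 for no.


Input: jejfbg
Reversed: gbfjej
  Compare pos 0 ('j') with pos 5 ('g'): MISMATCH
  Compare pos 1 ('e') with pos 4 ('b'): MISMATCH
  Compare pos 2 ('j') with pos 3 ('f'): MISMATCH
Result: not a palindrome

0


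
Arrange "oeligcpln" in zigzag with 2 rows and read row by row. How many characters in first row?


Zigzag "oeligcpln" into 2 rows:
Placing characters:
  'o' => row 0
  'e' => row 1
  'l' => row 0
  'i' => row 1
  'g' => row 0
  'c' => row 1
  'p' => row 0
  'l' => row 1
  'n' => row 0
Rows:
  Row 0: "olgpn"
  Row 1: "eicl"
First row length: 5

5


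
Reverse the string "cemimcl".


Input: cemimcl
Reading characters right to left:
  Position 6: 'l'
  Position 5: 'c'
  Position 4: 'm'
  Position 3: 'i'
  Position 2: 'm'
  Position 1: 'e'
  Position 0: 'c'
Reversed: lcmimec

lcmimec


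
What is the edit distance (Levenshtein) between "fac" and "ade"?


Computing edit distance: "fac" -> "ade"
DP table:
           a    d    e
      0    1    2    3
  f   1    1    2    3
  a   2    1    2    3
  c   3    2    2    3
Edit distance = dp[3][3] = 3

3


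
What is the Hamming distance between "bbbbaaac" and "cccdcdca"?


Comparing "bbbbaaac" and "cccdcdca" position by position:
  Position 0: 'b' vs 'c' => differ
  Position 1: 'b' vs 'c' => differ
  Position 2: 'b' vs 'c' => differ
  Position 3: 'b' vs 'd' => differ
  Position 4: 'a' vs 'c' => differ
  Position 5: 'a' vs 'd' => differ
  Position 6: 'a' vs 'c' => differ
  Position 7: 'c' vs 'a' => differ
Total differences (Hamming distance): 8

8


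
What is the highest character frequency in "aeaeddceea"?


Input: aeaeddceea
Character counts:
  'a': 3
  'c': 1
  'd': 2
  'e': 4
Maximum frequency: 4

4


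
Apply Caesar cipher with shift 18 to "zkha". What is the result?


Caesar cipher: shift "zkha" by 18
  'z' (pos 25) + 18 = pos 17 = 'r'
  'k' (pos 10) + 18 = pos 2 = 'c'
  'h' (pos 7) + 18 = pos 25 = 'z'
  'a' (pos 0) + 18 = pos 18 = 's'
Result: rczs

rczs


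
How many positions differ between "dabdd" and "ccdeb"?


Comparing "dabdd" and "ccdeb" position by position:
  Position 0: 'd' vs 'c' => DIFFER
  Position 1: 'a' vs 'c' => DIFFER
  Position 2: 'b' vs 'd' => DIFFER
  Position 3: 'd' vs 'e' => DIFFER
  Position 4: 'd' vs 'b' => DIFFER
Positions that differ: 5

5


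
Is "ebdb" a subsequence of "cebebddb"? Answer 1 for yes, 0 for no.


Check if "ebdb" is a subsequence of "cebebddb"
Greedy scan:
  Position 0 ('c'): no match needed
  Position 1 ('e'): matches sub[0] = 'e'
  Position 2 ('b'): matches sub[1] = 'b'
  Position 3 ('e'): no match needed
  Position 4 ('b'): no match needed
  Position 5 ('d'): matches sub[2] = 'd'
  Position 6 ('d'): no match needed
  Position 7 ('b'): matches sub[3] = 'b'
All 4 characters matched => is a subsequence

1


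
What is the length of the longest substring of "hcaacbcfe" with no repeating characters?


Input: "hcaacbcfe"
Sliding window (track last position of each char):
  Position 0 ('h'): window [0,0] length 1 -- new best
  Position 1 ('c'): window [0,1] length 2 -- new best
  Position 2 ('a'): window [0,2] length 3 -- new best
  Position 3 ('a'): repeat (last at 2), move window start to 3
  Position 3 ('a'): window [3,3] length 1
  Position 4 ('c'): window [3,4] length 2
  Position 5 ('b'): window [3,5] length 3
  Position 6 ('c'): repeat (last at 4), move window start to 5
  Position 6 ('c'): window [5,6] length 2
  Position 7 ('f'): window [5,7] length 3
  Position 8 ('e'): window [5,8] length 4 -- new best
Longest substring with no repeats: "bcfe" with length 4

4


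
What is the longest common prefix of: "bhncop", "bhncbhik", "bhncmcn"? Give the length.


Words: bhncop, bhncbhik, bhncmcn
  Position 0: all 'b' => match
  Position 1: all 'h' => match
  Position 2: all 'n' => match
  Position 3: all 'c' => match
  Position 4: ('o', 'b', 'm') => mismatch, stop
LCP = "bhnc" (length 4)

4


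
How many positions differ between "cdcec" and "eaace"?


Comparing "cdcec" and "eaace" position by position:
  Position 0: 'c' vs 'e' => DIFFER
  Position 1: 'd' vs 'a' => DIFFER
  Position 2: 'c' vs 'a' => DIFFER
  Position 3: 'e' vs 'c' => DIFFER
  Position 4: 'c' vs 'e' => DIFFER
Positions that differ: 5

5


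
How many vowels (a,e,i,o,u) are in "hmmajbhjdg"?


Input: hmmajbhjdg
Checking each character:
  'h' at position 0: consonant
  'm' at position 1: consonant
  'm' at position 2: consonant
  'a' at position 3: vowel (running total: 1)
  'j' at position 4: consonant
  'b' at position 5: consonant
  'h' at position 6: consonant
  'j' at position 7: consonant
  'd' at position 8: consonant
  'g' at position 9: consonant
Total vowels: 1

1


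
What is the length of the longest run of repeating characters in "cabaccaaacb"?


Input: "cabaccaaacb"
Scanning for longest run:
  Position 1 ('a'): new char, reset run to 1
  Position 2 ('b'): new char, reset run to 1
  Position 3 ('a'): new char, reset run to 1
  Position 4 ('c'): new char, reset run to 1
  Position 5 ('c'): continues run of 'c', length=2
  Position 6 ('a'): new char, reset run to 1
  Position 7 ('a'): continues run of 'a', length=2
  Position 8 ('a'): continues run of 'a', length=3
  Position 9 ('c'): new char, reset run to 1
  Position 10 ('b'): new char, reset run to 1
Longest run: 'a' with length 3

3


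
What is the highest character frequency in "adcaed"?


Input: adcaed
Character counts:
  'a': 2
  'c': 1
  'd': 2
  'e': 1
Maximum frequency: 2

2


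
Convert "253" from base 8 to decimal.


Input: "253" in base 8
Positional expansion:
  Digit '2' (value 2) x 8^2 = 128
  Digit '5' (value 5) x 8^1 = 40
  Digit '3' (value 3) x 8^0 = 3
Sum = 171

171


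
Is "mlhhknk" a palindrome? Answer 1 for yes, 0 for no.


Input: mlhhknk
Reversed: knkhhlm
  Compare pos 0 ('m') with pos 6 ('k'): MISMATCH
  Compare pos 1 ('l') with pos 5 ('n'): MISMATCH
  Compare pos 2 ('h') with pos 4 ('k'): MISMATCH
Result: not a palindrome

0


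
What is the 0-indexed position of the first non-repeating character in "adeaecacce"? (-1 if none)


Input: adeaecacce
Character frequencies:
  'a': 3
  'c': 3
  'd': 1
  'e': 3
Scanning left to right for freq == 1:
  Position 0 ('a'): freq=3, skip
  Position 1 ('d'): unique! => answer = 1

1


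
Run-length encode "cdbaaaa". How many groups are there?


Input: cdbaaaa
Scanning for consecutive runs:
  Group 1: 'c' x 1 (positions 0-0)
  Group 2: 'd' x 1 (positions 1-1)
  Group 3: 'b' x 1 (positions 2-2)
  Group 4: 'a' x 4 (positions 3-6)
Total groups: 4

4


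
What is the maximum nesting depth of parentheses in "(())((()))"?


Input: "(())((()))"
Tracking depth:
  Position 0 '(': depth becomes 1
  Position 1 '(': depth becomes 2
  Position 2 ')': depth becomes 1
  Position 3 ')': depth becomes 0
  Position 4 '(': depth becomes 1
  Position 5 '(': depth becomes 2
  Position 6 '(': depth becomes 3
  Position 7 ')': depth becomes 2
  Position 8 ')': depth becomes 1
  Position 9 ')': depth becomes 0
Maximum depth reached: 3

3


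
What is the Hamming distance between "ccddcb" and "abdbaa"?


Comparing "ccddcb" and "abdbaa" position by position:
  Position 0: 'c' vs 'a' => differ
  Position 1: 'c' vs 'b' => differ
  Position 2: 'd' vs 'd' => same
  Position 3: 'd' vs 'b' => differ
  Position 4: 'c' vs 'a' => differ
  Position 5: 'b' vs 'a' => differ
Total differences (Hamming distance): 5

5


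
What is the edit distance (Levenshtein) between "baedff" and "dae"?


Computing edit distance: "baedff" -> "dae"
DP table:
           d    a    e
      0    1    2    3
  b   1    1    2    3
  a   2    2    1    2
  e   3    3    2    1
  d   4    3    3    2
  f   5    4    4    3
  f   6    5    5    4
Edit distance = dp[6][3] = 4

4


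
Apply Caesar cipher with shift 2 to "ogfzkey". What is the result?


Caesar cipher: shift "ogfzkey" by 2
  'o' (pos 14) + 2 = pos 16 = 'q'
  'g' (pos 6) + 2 = pos 8 = 'i'
  'f' (pos 5) + 2 = pos 7 = 'h'
  'z' (pos 25) + 2 = pos 1 = 'b'
  'k' (pos 10) + 2 = pos 12 = 'm'
  'e' (pos 4) + 2 = pos 6 = 'g'
  'y' (pos 24) + 2 = pos 0 = 'a'
Result: qihbmga

qihbmga


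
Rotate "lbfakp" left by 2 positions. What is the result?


Input: "lbfakp", rotate left by 2
First 2 characters: "lb"
Remaining characters: "fakp"
Concatenate remaining + first: "fakp" + "lb" = "fakplb"

fakplb


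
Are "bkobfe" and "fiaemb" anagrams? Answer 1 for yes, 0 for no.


Strings: "bkobfe", "fiaemb"
Sorted first:  bbefko
Sorted second: abefim
Differ at position 0: 'b' vs 'a' => not anagrams

0


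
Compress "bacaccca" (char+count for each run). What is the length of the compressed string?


Input: bacaccca
Runs:
  'b' x 1 => "b1"
  'a' x 1 => "a1"
  'c' x 1 => "c1"
  'a' x 1 => "a1"
  'c' x 3 => "c3"
  'a' x 1 => "a1"
Compressed: "b1a1c1a1c3a1"
Compressed length: 12

12


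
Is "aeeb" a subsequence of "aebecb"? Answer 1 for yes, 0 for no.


Check if "aeeb" is a subsequence of "aebecb"
Greedy scan:
  Position 0 ('a'): matches sub[0] = 'a'
  Position 1 ('e'): matches sub[1] = 'e'
  Position 2 ('b'): no match needed
  Position 3 ('e'): matches sub[2] = 'e'
  Position 4 ('c'): no match needed
  Position 5 ('b'): matches sub[3] = 'b'
All 4 characters matched => is a subsequence

1


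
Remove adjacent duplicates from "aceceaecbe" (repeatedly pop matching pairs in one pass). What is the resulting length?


Input: aceceaecbe
Stack-based adjacent duplicate removal:
  Read 'a': push. Stack: a
  Read 'c': push. Stack: ac
  Read 'e': push. Stack: ace
  Read 'c': push. Stack: acec
  Read 'e': push. Stack: acece
  Read 'a': push. Stack: acecea
  Read 'e': push. Stack: aceceae
  Read 'c': push. Stack: aceceaec
  Read 'b': push. Stack: aceceaecb
  Read 'e': push. Stack: aceceaecbe
Final stack: "aceceaecbe" (length 10)

10


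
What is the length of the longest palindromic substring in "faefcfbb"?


Input: "faefcfbb"
Checking substrings for palindromes:
  [3:6] "fcf" (len 3) => palindrome
  [6:8] "bb" (len 2) => palindrome
Longest palindromic substring: "fcf" with length 3

3


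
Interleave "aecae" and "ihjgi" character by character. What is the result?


Interleaving "aecae" and "ihjgi":
  Position 0: 'a' from first, 'i' from second => "ai"
  Position 1: 'e' from first, 'h' from second => "eh"
  Position 2: 'c' from first, 'j' from second => "cj"
  Position 3: 'a' from first, 'g' from second => "ag"
  Position 4: 'e' from first, 'i' from second => "ei"
Result: aiehcjagei

aiehcjagei


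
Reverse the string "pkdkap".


Input: pkdkap
Reading characters right to left:
  Position 5: 'p'
  Position 4: 'a'
  Position 3: 'k'
  Position 2: 'd'
  Position 1: 'k'
  Position 0: 'p'
Reversed: pakdkp

pakdkp


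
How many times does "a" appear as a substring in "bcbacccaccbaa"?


Searching for "a" in "bcbacccaccbaa"
Scanning each position:
  Position 0: "b" => no
  Position 1: "c" => no
  Position 2: "b" => no
  Position 3: "a" => MATCH
  Position 4: "c" => no
  Position 5: "c" => no
  Position 6: "c" => no
  Position 7: "a" => MATCH
  Position 8: "c" => no
  Position 9: "c" => no
  Position 10: "b" => no
  Position 11: "a" => MATCH
  Position 12: "a" => MATCH
Total occurrences: 4

4


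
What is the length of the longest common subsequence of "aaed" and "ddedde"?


LCS of "aaed" and "ddedde"
DP table:
           d    d    e    d    d    e
      0    0    0    0    0    0    0
  a   0    0    0    0    0    0    0
  a   0    0    0    0    0    0    0
  e   0    0    0    1    1    1    1
  d   0    1    1    1    2    2    2
LCS length = dp[4][6] = 2

2


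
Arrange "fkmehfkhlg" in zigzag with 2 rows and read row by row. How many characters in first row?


Zigzag "fkmehfkhlg" into 2 rows:
Placing characters:
  'f' => row 0
  'k' => row 1
  'm' => row 0
  'e' => row 1
  'h' => row 0
  'f' => row 1
  'k' => row 0
  'h' => row 1
  'l' => row 0
  'g' => row 1
Rows:
  Row 0: "fmhkl"
  Row 1: "kefhg"
First row length: 5

5


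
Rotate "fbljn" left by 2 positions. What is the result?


Input: "fbljn", rotate left by 2
First 2 characters: "fb"
Remaining characters: "ljn"
Concatenate remaining + first: "ljn" + "fb" = "ljnfb"

ljnfb


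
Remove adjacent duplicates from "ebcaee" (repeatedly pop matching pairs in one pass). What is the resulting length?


Input: ebcaee
Stack-based adjacent duplicate removal:
  Read 'e': push. Stack: e
  Read 'b': push. Stack: eb
  Read 'c': push. Stack: ebc
  Read 'a': push. Stack: ebca
  Read 'e': push. Stack: ebcae
  Read 'e': matches stack top 'e' => pop. Stack: ebca
Final stack: "ebca" (length 4)

4


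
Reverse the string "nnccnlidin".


Input: nnccnlidin
Reading characters right to left:
  Position 9: 'n'
  Position 8: 'i'
  Position 7: 'd'
  Position 6: 'i'
  Position 5: 'l'
  Position 4: 'n'
  Position 3: 'c'
  Position 2: 'c'
  Position 1: 'n'
  Position 0: 'n'
Reversed: nidilnccnn

nidilnccnn


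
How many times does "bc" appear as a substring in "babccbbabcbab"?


Searching for "bc" in "babccbbabcbab"
Scanning each position:
  Position 0: "ba" => no
  Position 1: "ab" => no
  Position 2: "bc" => MATCH
  Position 3: "cc" => no
  Position 4: "cb" => no
  Position 5: "bb" => no
  Position 6: "ba" => no
  Position 7: "ab" => no
  Position 8: "bc" => MATCH
  Position 9: "cb" => no
  Position 10: "ba" => no
  Position 11: "ab" => no
Total occurrences: 2

2


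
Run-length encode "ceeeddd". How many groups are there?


Input: ceeeddd
Scanning for consecutive runs:
  Group 1: 'c' x 1 (positions 0-0)
  Group 2: 'e' x 3 (positions 1-3)
  Group 3: 'd' x 3 (positions 4-6)
Total groups: 3

3


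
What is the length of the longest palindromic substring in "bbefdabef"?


Input: "bbefdabef"
Checking substrings for palindromes:
  [0:2] "bb" (len 2) => palindrome
Longest palindromic substring: "bb" with length 2

2


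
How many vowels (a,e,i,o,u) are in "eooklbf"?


Input: eooklbf
Checking each character:
  'e' at position 0: vowel (running total: 1)
  'o' at position 1: vowel (running total: 2)
  'o' at position 2: vowel (running total: 3)
  'k' at position 3: consonant
  'l' at position 4: consonant
  'b' at position 5: consonant
  'f' at position 6: consonant
Total vowels: 3

3


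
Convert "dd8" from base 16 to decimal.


Input: "dd8" in base 16
Positional expansion:
  Digit 'd' (value 13) x 16^2 = 3328
  Digit 'd' (value 13) x 16^1 = 208
  Digit '8' (value 8) x 16^0 = 8
Sum = 3544

3544


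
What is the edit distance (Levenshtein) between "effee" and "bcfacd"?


Computing edit distance: "effee" -> "bcfacd"
DP table:
           b    c    f    a    c    d
      0    1    2    3    4    5    6
  e   1    1    2    3    4    5    6
  f   2    2    2    2    3    4    5
  f   3    3    3    2    3    4    5
  e   4    4    4    3    3    4    5
  e   5    5    5    4    4    4    5
Edit distance = dp[5][6] = 5

5


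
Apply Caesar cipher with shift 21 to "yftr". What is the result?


Caesar cipher: shift "yftr" by 21
  'y' (pos 24) + 21 = pos 19 = 't'
  'f' (pos 5) + 21 = pos 0 = 'a'
  't' (pos 19) + 21 = pos 14 = 'o'
  'r' (pos 17) + 21 = pos 12 = 'm'
Result: taom

taom


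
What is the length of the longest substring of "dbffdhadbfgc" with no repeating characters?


Input: "dbffdhadbfgc"
Sliding window (track last position of each char):
  Position 0 ('d'): window [0,0] length 1 -- new best
  Position 1 ('b'): window [0,1] length 2 -- new best
  Position 2 ('f'): window [0,2] length 3 -- new best
  Position 3 ('f'): repeat (last at 2), move window start to 3
  Position 3 ('f'): window [3,3] length 1
  Position 4 ('d'): window [3,4] length 2
  Position 5 ('h'): window [3,5] length 3
  Position 6 ('a'): window [3,6] length 4 -- new best
  Position 7 ('d'): repeat (last at 4), move window start to 5
  Position 7 ('d'): window [5,7] length 3
  Position 8 ('b'): window [5,8] length 4
  Position 9 ('f'): window [5,9] length 5 -- new best
  Position 10 ('g'): window [5,10] length 6 -- new best
  Position 11 ('c'): window [5,11] length 7 -- new best
Longest substring with no repeats: "hadbfgc" with length 7

7


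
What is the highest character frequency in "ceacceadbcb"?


Input: ceacceadbcb
Character counts:
  'a': 2
  'b': 2
  'c': 4
  'd': 1
  'e': 2
Maximum frequency: 4

4


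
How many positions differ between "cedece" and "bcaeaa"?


Comparing "cedece" and "bcaeaa" position by position:
  Position 0: 'c' vs 'b' => DIFFER
  Position 1: 'e' vs 'c' => DIFFER
  Position 2: 'd' vs 'a' => DIFFER
  Position 3: 'e' vs 'e' => same
  Position 4: 'c' vs 'a' => DIFFER
  Position 5: 'e' vs 'a' => DIFFER
Positions that differ: 5

5


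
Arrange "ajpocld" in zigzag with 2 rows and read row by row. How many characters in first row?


Zigzag "ajpocld" into 2 rows:
Placing characters:
  'a' => row 0
  'j' => row 1
  'p' => row 0
  'o' => row 1
  'c' => row 0
  'l' => row 1
  'd' => row 0
Rows:
  Row 0: "apcd"
  Row 1: "jol"
First row length: 4

4


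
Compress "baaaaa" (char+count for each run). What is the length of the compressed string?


Input: baaaaa
Runs:
  'b' x 1 => "b1"
  'a' x 5 => "a5"
Compressed: "b1a5"
Compressed length: 4

4


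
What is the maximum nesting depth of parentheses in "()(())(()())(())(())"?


Input: "()(())(()())(())(())"
Tracking depth:
  Position 0 '(': depth becomes 1
  Position 1 ')': depth becomes 0
  Position 2 '(': depth becomes 1
  Position 3 '(': depth becomes 2
  Position 4 ')': depth becomes 1
  Position 5 ')': depth becomes 0
  Position 6 '(': depth becomes 1
  Position 7 '(': depth becomes 2
  Position 8 ')': depth becomes 1
  Position 9 '(': depth becomes 2
  Position 10 ')': depth becomes 1
  Position 11 ')': depth becomes 0
  Position 12 '(': depth becomes 1
  Position 13 '(': depth becomes 2
  Position 14 ')': depth becomes 1
  Position 15 ')': depth becomes 0
  Position 16 '(': depth becomes 1
  Position 17 '(': depth becomes 2
  Position 18 ')': depth becomes 1
  Position 19 ')': depth becomes 0
Maximum depth reached: 2

2


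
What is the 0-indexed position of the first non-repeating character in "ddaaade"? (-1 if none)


Input: ddaaade
Character frequencies:
  'a': 3
  'd': 3
  'e': 1
Scanning left to right for freq == 1:
  Position 0 ('d'): freq=3, skip
  Position 1 ('d'): freq=3, skip
  Position 2 ('a'): freq=3, skip
  Position 3 ('a'): freq=3, skip
  Position 4 ('a'): freq=3, skip
  Position 5 ('d'): freq=3, skip
  Position 6 ('e'): unique! => answer = 6

6


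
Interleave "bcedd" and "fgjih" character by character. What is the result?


Interleaving "bcedd" and "fgjih":
  Position 0: 'b' from first, 'f' from second => "bf"
  Position 1: 'c' from first, 'g' from second => "cg"
  Position 2: 'e' from first, 'j' from second => "ej"
  Position 3: 'd' from first, 'i' from second => "di"
  Position 4: 'd' from first, 'h' from second => "dh"
Result: bfcgejdidh

bfcgejdidh
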